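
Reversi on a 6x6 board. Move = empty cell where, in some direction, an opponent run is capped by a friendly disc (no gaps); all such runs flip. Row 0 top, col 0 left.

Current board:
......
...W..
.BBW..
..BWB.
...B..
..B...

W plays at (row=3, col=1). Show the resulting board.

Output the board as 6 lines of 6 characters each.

Answer: ......
...W..
.BWW..
.WWWB.
...B..
..B...

Derivation:
Place W at (3,1); scan 8 dirs for brackets.
Dir NW: first cell '.' (not opp) -> no flip
Dir N: opp run (2,1), next='.' -> no flip
Dir NE: opp run (2,2) capped by W -> flip
Dir W: first cell '.' (not opp) -> no flip
Dir E: opp run (3,2) capped by W -> flip
Dir SW: first cell '.' (not opp) -> no flip
Dir S: first cell '.' (not opp) -> no flip
Dir SE: first cell '.' (not opp) -> no flip
All flips: (2,2) (3,2)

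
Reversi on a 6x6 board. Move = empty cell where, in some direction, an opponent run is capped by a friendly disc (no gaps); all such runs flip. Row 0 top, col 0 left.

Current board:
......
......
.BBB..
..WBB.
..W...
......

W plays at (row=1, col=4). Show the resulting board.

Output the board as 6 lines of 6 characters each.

Answer: ......
....W.
.BBW..
..WBB.
..W...
......

Derivation:
Place W at (1,4); scan 8 dirs for brackets.
Dir NW: first cell '.' (not opp) -> no flip
Dir N: first cell '.' (not opp) -> no flip
Dir NE: first cell '.' (not opp) -> no flip
Dir W: first cell '.' (not opp) -> no flip
Dir E: first cell '.' (not opp) -> no flip
Dir SW: opp run (2,3) capped by W -> flip
Dir S: first cell '.' (not opp) -> no flip
Dir SE: first cell '.' (not opp) -> no flip
All flips: (2,3)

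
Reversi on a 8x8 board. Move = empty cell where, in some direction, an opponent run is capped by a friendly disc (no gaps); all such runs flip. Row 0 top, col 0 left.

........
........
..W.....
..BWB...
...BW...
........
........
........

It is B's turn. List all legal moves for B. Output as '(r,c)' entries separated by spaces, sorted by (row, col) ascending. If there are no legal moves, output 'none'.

(1,1): no bracket -> illegal
(1,2): flips 1 -> legal
(1,3): no bracket -> illegal
(2,1): no bracket -> illegal
(2,3): flips 1 -> legal
(2,4): no bracket -> illegal
(3,1): no bracket -> illegal
(3,5): no bracket -> illegal
(4,2): no bracket -> illegal
(4,5): flips 1 -> legal
(5,3): no bracket -> illegal
(5,4): flips 1 -> legal
(5,5): no bracket -> illegal

Answer: (1,2) (2,3) (4,5) (5,4)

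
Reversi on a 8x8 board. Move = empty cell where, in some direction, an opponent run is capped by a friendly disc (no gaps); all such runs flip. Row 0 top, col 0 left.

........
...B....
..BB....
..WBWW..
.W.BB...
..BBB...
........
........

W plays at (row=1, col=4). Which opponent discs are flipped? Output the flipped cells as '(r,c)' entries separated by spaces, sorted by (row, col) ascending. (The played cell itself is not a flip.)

Answer: (2,3)

Derivation:
Dir NW: first cell '.' (not opp) -> no flip
Dir N: first cell '.' (not opp) -> no flip
Dir NE: first cell '.' (not opp) -> no flip
Dir W: opp run (1,3), next='.' -> no flip
Dir E: first cell '.' (not opp) -> no flip
Dir SW: opp run (2,3) capped by W -> flip
Dir S: first cell '.' (not opp) -> no flip
Dir SE: first cell '.' (not opp) -> no flip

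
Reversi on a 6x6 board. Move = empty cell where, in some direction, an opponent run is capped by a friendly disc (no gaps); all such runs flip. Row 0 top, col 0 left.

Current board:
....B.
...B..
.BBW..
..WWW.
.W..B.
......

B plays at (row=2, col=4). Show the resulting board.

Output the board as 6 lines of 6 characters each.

Place B at (2,4); scan 8 dirs for brackets.
Dir NW: first cell 'B' (not opp) -> no flip
Dir N: first cell '.' (not opp) -> no flip
Dir NE: first cell '.' (not opp) -> no flip
Dir W: opp run (2,3) capped by B -> flip
Dir E: first cell '.' (not opp) -> no flip
Dir SW: opp run (3,3), next='.' -> no flip
Dir S: opp run (3,4) capped by B -> flip
Dir SE: first cell '.' (not opp) -> no flip
All flips: (2,3) (3,4)

Answer: ....B.
...B..
.BBBB.
..WWB.
.W..B.
......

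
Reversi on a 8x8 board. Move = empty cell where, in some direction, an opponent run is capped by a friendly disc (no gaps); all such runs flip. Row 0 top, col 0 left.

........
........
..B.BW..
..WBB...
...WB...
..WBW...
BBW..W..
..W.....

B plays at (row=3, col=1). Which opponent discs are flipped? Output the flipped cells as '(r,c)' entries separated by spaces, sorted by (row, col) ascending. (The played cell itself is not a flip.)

Answer: (3,2)

Derivation:
Dir NW: first cell '.' (not opp) -> no flip
Dir N: first cell '.' (not opp) -> no flip
Dir NE: first cell 'B' (not opp) -> no flip
Dir W: first cell '.' (not opp) -> no flip
Dir E: opp run (3,2) capped by B -> flip
Dir SW: first cell '.' (not opp) -> no flip
Dir S: first cell '.' (not opp) -> no flip
Dir SE: first cell '.' (not opp) -> no flip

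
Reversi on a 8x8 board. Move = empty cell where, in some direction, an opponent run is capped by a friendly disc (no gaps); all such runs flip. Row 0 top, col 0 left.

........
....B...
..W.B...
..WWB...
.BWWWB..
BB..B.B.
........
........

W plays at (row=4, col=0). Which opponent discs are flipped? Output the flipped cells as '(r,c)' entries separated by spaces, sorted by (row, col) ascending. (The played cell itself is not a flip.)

Dir NW: edge -> no flip
Dir N: first cell '.' (not opp) -> no flip
Dir NE: first cell '.' (not opp) -> no flip
Dir W: edge -> no flip
Dir E: opp run (4,1) capped by W -> flip
Dir SW: edge -> no flip
Dir S: opp run (5,0), next='.' -> no flip
Dir SE: opp run (5,1), next='.' -> no flip

Answer: (4,1)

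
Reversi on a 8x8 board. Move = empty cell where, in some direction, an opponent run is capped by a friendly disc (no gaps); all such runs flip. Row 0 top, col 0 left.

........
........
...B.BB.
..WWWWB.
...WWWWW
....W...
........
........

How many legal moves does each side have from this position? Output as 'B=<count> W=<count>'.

Answer: B=7 W=8

Derivation:
-- B to move --
(2,1): no bracket -> illegal
(2,2): no bracket -> illegal
(2,4): no bracket -> illegal
(3,1): flips 4 -> legal
(3,7): no bracket -> illegal
(4,1): flips 1 -> legal
(4,2): no bracket -> illegal
(5,2): flips 2 -> legal
(5,3): flips 4 -> legal
(5,5): flips 2 -> legal
(5,6): flips 3 -> legal
(5,7): no bracket -> illegal
(6,3): flips 2 -> legal
(6,4): no bracket -> illegal
(6,5): no bracket -> illegal
B mobility = 7
-- W to move --
(1,2): flips 1 -> legal
(1,3): flips 1 -> legal
(1,4): flips 3 -> legal
(1,5): flips 1 -> legal
(1,6): flips 3 -> legal
(1,7): flips 1 -> legal
(2,2): no bracket -> illegal
(2,4): no bracket -> illegal
(2,7): flips 1 -> legal
(3,7): flips 1 -> legal
W mobility = 8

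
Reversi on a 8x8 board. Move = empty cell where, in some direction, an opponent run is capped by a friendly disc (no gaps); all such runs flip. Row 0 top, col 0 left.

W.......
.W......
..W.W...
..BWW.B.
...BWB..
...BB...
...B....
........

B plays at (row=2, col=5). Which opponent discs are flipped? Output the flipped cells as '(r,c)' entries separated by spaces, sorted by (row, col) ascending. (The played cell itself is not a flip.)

Answer: (3,4)

Derivation:
Dir NW: first cell '.' (not opp) -> no flip
Dir N: first cell '.' (not opp) -> no flip
Dir NE: first cell '.' (not opp) -> no flip
Dir W: opp run (2,4), next='.' -> no flip
Dir E: first cell '.' (not opp) -> no flip
Dir SW: opp run (3,4) capped by B -> flip
Dir S: first cell '.' (not opp) -> no flip
Dir SE: first cell 'B' (not opp) -> no flip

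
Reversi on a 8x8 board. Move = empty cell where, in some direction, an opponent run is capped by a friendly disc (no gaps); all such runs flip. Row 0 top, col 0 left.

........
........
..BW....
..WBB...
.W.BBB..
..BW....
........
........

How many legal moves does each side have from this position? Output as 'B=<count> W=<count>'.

-- B to move --
(1,2): flips 1 -> legal
(1,3): flips 1 -> legal
(1,4): no bracket -> illegal
(2,1): flips 1 -> legal
(2,4): flips 1 -> legal
(3,0): flips 1 -> legal
(3,1): flips 1 -> legal
(4,0): no bracket -> illegal
(4,2): flips 1 -> legal
(5,0): no bracket -> illegal
(5,1): no bracket -> illegal
(5,4): flips 1 -> legal
(6,2): flips 1 -> legal
(6,3): flips 1 -> legal
(6,4): no bracket -> illegal
B mobility = 10
-- W to move --
(1,1): no bracket -> illegal
(1,2): flips 1 -> legal
(1,3): no bracket -> illegal
(2,1): flips 1 -> legal
(2,4): no bracket -> illegal
(2,5): no bracket -> illegal
(3,1): no bracket -> illegal
(3,5): flips 3 -> legal
(3,6): no bracket -> illegal
(4,2): no bracket -> illegal
(4,6): no bracket -> illegal
(5,1): flips 1 -> legal
(5,4): flips 1 -> legal
(5,5): no bracket -> illegal
(5,6): flips 2 -> legal
(6,1): no bracket -> illegal
(6,2): no bracket -> illegal
(6,3): flips 1 -> legal
W mobility = 7

Answer: B=10 W=7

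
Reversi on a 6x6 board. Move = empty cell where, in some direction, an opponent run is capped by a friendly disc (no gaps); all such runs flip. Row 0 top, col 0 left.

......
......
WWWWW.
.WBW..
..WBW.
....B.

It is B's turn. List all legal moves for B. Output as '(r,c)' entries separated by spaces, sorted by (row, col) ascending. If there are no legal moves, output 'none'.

Answer: (1,0) (1,2) (1,3) (1,4) (3,0) (3,4) (4,1) (4,5) (5,2)

Derivation:
(1,0): flips 1 -> legal
(1,1): no bracket -> illegal
(1,2): flips 1 -> legal
(1,3): flips 2 -> legal
(1,4): flips 1 -> legal
(1,5): no bracket -> illegal
(2,5): no bracket -> illegal
(3,0): flips 1 -> legal
(3,4): flips 2 -> legal
(3,5): no bracket -> illegal
(4,0): no bracket -> illegal
(4,1): flips 1 -> legal
(4,5): flips 1 -> legal
(5,1): no bracket -> illegal
(5,2): flips 1 -> legal
(5,3): no bracket -> illegal
(5,5): no bracket -> illegal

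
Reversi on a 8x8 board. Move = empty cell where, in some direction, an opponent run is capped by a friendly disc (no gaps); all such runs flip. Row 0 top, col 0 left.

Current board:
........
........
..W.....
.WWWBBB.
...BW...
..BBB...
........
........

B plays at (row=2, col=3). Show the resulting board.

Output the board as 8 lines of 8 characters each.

Place B at (2,3); scan 8 dirs for brackets.
Dir NW: first cell '.' (not opp) -> no flip
Dir N: first cell '.' (not opp) -> no flip
Dir NE: first cell '.' (not opp) -> no flip
Dir W: opp run (2,2), next='.' -> no flip
Dir E: first cell '.' (not opp) -> no flip
Dir SW: opp run (3,2), next='.' -> no flip
Dir S: opp run (3,3) capped by B -> flip
Dir SE: first cell 'B' (not opp) -> no flip
All flips: (3,3)

Answer: ........
........
..WB....
.WWBBBB.
...BW...
..BBB...
........
........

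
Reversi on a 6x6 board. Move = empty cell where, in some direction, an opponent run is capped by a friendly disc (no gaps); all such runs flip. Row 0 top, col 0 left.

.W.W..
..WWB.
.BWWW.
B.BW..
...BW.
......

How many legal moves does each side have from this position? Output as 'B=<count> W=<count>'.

-- B to move --
(0,0): no bracket -> illegal
(0,2): flips 2 -> legal
(0,4): no bracket -> illegal
(1,0): no bracket -> illegal
(1,1): flips 2 -> legal
(1,5): no bracket -> illegal
(2,5): flips 3 -> legal
(3,1): no bracket -> illegal
(3,4): flips 2 -> legal
(3,5): no bracket -> illegal
(4,2): no bracket -> illegal
(4,5): flips 1 -> legal
(5,3): no bracket -> illegal
(5,4): no bracket -> illegal
(5,5): no bracket -> illegal
B mobility = 5
-- W to move --
(0,4): flips 1 -> legal
(0,5): flips 1 -> legal
(1,0): no bracket -> illegal
(1,1): no bracket -> illegal
(1,5): flips 1 -> legal
(2,0): flips 1 -> legal
(2,5): flips 1 -> legal
(3,1): flips 1 -> legal
(3,4): no bracket -> illegal
(4,0): no bracket -> illegal
(4,1): flips 1 -> legal
(4,2): flips 2 -> legal
(5,2): no bracket -> illegal
(5,3): flips 1 -> legal
(5,4): no bracket -> illegal
W mobility = 9

Answer: B=5 W=9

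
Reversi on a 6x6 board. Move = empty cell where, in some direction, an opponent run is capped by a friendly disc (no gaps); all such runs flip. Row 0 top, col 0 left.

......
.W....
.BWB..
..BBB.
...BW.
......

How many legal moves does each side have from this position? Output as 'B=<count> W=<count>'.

Answer: B=6 W=4

Derivation:
-- B to move --
(0,0): flips 2 -> legal
(0,1): flips 1 -> legal
(0,2): no bracket -> illegal
(1,0): no bracket -> illegal
(1,2): flips 1 -> legal
(1,3): no bracket -> illegal
(2,0): no bracket -> illegal
(3,1): no bracket -> illegal
(3,5): no bracket -> illegal
(4,5): flips 1 -> legal
(5,3): no bracket -> illegal
(5,4): flips 1 -> legal
(5,5): flips 1 -> legal
B mobility = 6
-- W to move --
(1,0): no bracket -> illegal
(1,2): no bracket -> illegal
(1,3): no bracket -> illegal
(1,4): no bracket -> illegal
(2,0): flips 1 -> legal
(2,4): flips 2 -> legal
(2,5): no bracket -> illegal
(3,0): no bracket -> illegal
(3,1): flips 1 -> legal
(3,5): no bracket -> illegal
(4,1): no bracket -> illegal
(4,2): flips 2 -> legal
(4,5): no bracket -> illegal
(5,2): no bracket -> illegal
(5,3): no bracket -> illegal
(5,4): no bracket -> illegal
W mobility = 4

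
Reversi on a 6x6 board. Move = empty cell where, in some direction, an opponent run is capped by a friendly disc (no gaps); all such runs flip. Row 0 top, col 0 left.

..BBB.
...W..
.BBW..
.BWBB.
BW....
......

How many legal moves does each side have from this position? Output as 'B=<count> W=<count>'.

Answer: B=5 W=8

Derivation:
-- B to move --
(1,2): flips 1 -> legal
(1,4): no bracket -> illegal
(2,4): flips 2 -> legal
(3,0): no bracket -> illegal
(4,2): flips 2 -> legal
(4,3): flips 1 -> legal
(5,0): no bracket -> illegal
(5,1): flips 1 -> legal
(5,2): no bracket -> illegal
B mobility = 5
-- W to move --
(0,1): no bracket -> illegal
(0,5): no bracket -> illegal
(1,0): flips 1 -> legal
(1,1): flips 2 -> legal
(1,2): flips 1 -> legal
(1,4): no bracket -> illegal
(1,5): no bracket -> illegal
(2,0): flips 2 -> legal
(2,4): no bracket -> illegal
(2,5): no bracket -> illegal
(3,0): flips 1 -> legal
(3,5): flips 2 -> legal
(4,2): no bracket -> illegal
(4,3): flips 1 -> legal
(4,4): no bracket -> illegal
(4,5): flips 1 -> legal
(5,0): no bracket -> illegal
(5,1): no bracket -> illegal
W mobility = 8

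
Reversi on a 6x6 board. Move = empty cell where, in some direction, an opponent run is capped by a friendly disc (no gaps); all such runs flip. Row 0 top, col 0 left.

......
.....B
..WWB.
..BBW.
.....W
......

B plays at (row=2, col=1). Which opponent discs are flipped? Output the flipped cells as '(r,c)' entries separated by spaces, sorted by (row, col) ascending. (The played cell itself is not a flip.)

Answer: (2,2) (2,3)

Derivation:
Dir NW: first cell '.' (not opp) -> no flip
Dir N: first cell '.' (not opp) -> no flip
Dir NE: first cell '.' (not opp) -> no flip
Dir W: first cell '.' (not opp) -> no flip
Dir E: opp run (2,2) (2,3) capped by B -> flip
Dir SW: first cell '.' (not opp) -> no flip
Dir S: first cell '.' (not opp) -> no flip
Dir SE: first cell 'B' (not opp) -> no flip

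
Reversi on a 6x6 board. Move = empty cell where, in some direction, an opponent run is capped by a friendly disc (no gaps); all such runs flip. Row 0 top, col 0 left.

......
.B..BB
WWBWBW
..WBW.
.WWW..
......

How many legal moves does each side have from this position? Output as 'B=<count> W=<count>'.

-- B to move --
(1,0): no bracket -> illegal
(1,2): no bracket -> illegal
(1,3): flips 1 -> legal
(3,0): no bracket -> illegal
(3,1): flips 2 -> legal
(3,5): flips 2 -> legal
(4,0): no bracket -> illegal
(4,4): flips 1 -> legal
(4,5): no bracket -> illegal
(5,0): flips 3 -> legal
(5,1): flips 1 -> legal
(5,2): flips 2 -> legal
(5,3): flips 1 -> legal
(5,4): no bracket -> illegal
B mobility = 8
-- W to move --
(0,0): no bracket -> illegal
(0,1): flips 1 -> legal
(0,2): flips 1 -> legal
(0,3): flips 1 -> legal
(0,4): flips 2 -> legal
(0,5): flips 2 -> legal
(1,0): no bracket -> illegal
(1,2): flips 1 -> legal
(1,3): no bracket -> illegal
(3,1): no bracket -> illegal
(3,5): no bracket -> illegal
(4,4): no bracket -> illegal
W mobility = 6

Answer: B=8 W=6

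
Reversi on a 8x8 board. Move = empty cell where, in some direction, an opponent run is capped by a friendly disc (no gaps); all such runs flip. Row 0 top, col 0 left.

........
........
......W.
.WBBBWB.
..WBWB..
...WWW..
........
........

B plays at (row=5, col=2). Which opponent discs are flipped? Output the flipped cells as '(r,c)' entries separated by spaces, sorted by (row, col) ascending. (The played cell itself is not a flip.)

Dir NW: first cell '.' (not opp) -> no flip
Dir N: opp run (4,2) capped by B -> flip
Dir NE: first cell 'B' (not opp) -> no flip
Dir W: first cell '.' (not opp) -> no flip
Dir E: opp run (5,3) (5,4) (5,5), next='.' -> no flip
Dir SW: first cell '.' (not opp) -> no flip
Dir S: first cell '.' (not opp) -> no flip
Dir SE: first cell '.' (not opp) -> no flip

Answer: (4,2)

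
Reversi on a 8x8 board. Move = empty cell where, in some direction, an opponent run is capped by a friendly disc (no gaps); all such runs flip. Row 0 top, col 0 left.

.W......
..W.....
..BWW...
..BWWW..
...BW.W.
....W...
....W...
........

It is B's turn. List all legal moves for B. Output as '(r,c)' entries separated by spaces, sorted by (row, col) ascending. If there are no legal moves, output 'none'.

Answer: (0,2) (1,3) (1,4) (2,5) (3,6) (4,5) (5,5) (6,5)

Derivation:
(0,0): no bracket -> illegal
(0,2): flips 1 -> legal
(0,3): no bracket -> illegal
(1,0): no bracket -> illegal
(1,1): no bracket -> illegal
(1,3): flips 2 -> legal
(1,4): flips 1 -> legal
(1,5): no bracket -> illegal
(2,1): no bracket -> illegal
(2,5): flips 3 -> legal
(2,6): no bracket -> illegal
(3,6): flips 3 -> legal
(3,7): no bracket -> illegal
(4,2): no bracket -> illegal
(4,5): flips 1 -> legal
(4,7): no bracket -> illegal
(5,3): no bracket -> illegal
(5,5): flips 2 -> legal
(5,6): no bracket -> illegal
(5,7): no bracket -> illegal
(6,3): no bracket -> illegal
(6,5): flips 1 -> legal
(7,3): no bracket -> illegal
(7,4): no bracket -> illegal
(7,5): no bracket -> illegal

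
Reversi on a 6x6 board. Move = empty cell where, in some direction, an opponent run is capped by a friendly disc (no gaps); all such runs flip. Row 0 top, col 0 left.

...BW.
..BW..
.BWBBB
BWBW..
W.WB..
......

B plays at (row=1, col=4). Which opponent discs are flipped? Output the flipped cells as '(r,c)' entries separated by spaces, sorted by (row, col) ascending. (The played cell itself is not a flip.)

Dir NW: first cell 'B' (not opp) -> no flip
Dir N: opp run (0,4), next=edge -> no flip
Dir NE: first cell '.' (not opp) -> no flip
Dir W: opp run (1,3) capped by B -> flip
Dir E: first cell '.' (not opp) -> no flip
Dir SW: first cell 'B' (not opp) -> no flip
Dir S: first cell 'B' (not opp) -> no flip
Dir SE: first cell 'B' (not opp) -> no flip

Answer: (1,3)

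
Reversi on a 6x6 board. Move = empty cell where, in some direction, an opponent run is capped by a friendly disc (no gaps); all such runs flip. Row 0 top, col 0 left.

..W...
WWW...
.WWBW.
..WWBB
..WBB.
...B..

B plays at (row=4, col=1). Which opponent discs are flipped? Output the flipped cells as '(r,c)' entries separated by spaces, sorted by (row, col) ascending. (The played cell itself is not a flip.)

Answer: (3,2) (4,2)

Derivation:
Dir NW: first cell '.' (not opp) -> no flip
Dir N: first cell '.' (not opp) -> no flip
Dir NE: opp run (3,2) capped by B -> flip
Dir W: first cell '.' (not opp) -> no flip
Dir E: opp run (4,2) capped by B -> flip
Dir SW: first cell '.' (not opp) -> no flip
Dir S: first cell '.' (not opp) -> no flip
Dir SE: first cell '.' (not opp) -> no flip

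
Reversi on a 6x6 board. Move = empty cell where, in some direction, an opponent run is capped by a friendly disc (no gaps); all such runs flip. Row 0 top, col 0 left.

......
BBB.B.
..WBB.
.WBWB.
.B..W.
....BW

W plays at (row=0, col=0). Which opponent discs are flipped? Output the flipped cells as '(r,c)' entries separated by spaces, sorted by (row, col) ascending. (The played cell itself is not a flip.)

Dir NW: edge -> no flip
Dir N: edge -> no flip
Dir NE: edge -> no flip
Dir W: edge -> no flip
Dir E: first cell '.' (not opp) -> no flip
Dir SW: edge -> no flip
Dir S: opp run (1,0), next='.' -> no flip
Dir SE: opp run (1,1) capped by W -> flip

Answer: (1,1)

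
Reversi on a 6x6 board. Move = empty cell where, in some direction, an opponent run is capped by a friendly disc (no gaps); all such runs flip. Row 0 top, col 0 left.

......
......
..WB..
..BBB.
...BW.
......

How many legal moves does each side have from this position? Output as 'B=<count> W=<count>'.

-- B to move --
(1,1): flips 1 -> legal
(1,2): flips 1 -> legal
(1,3): no bracket -> illegal
(2,1): flips 1 -> legal
(3,1): no bracket -> illegal
(3,5): no bracket -> illegal
(4,5): flips 1 -> legal
(5,3): no bracket -> illegal
(5,4): flips 1 -> legal
(5,5): flips 1 -> legal
B mobility = 6
-- W to move --
(1,2): no bracket -> illegal
(1,3): no bracket -> illegal
(1,4): no bracket -> illegal
(2,1): no bracket -> illegal
(2,4): flips 2 -> legal
(2,5): no bracket -> illegal
(3,1): no bracket -> illegal
(3,5): no bracket -> illegal
(4,1): no bracket -> illegal
(4,2): flips 2 -> legal
(4,5): no bracket -> illegal
(5,2): no bracket -> illegal
(5,3): no bracket -> illegal
(5,4): no bracket -> illegal
W mobility = 2

Answer: B=6 W=2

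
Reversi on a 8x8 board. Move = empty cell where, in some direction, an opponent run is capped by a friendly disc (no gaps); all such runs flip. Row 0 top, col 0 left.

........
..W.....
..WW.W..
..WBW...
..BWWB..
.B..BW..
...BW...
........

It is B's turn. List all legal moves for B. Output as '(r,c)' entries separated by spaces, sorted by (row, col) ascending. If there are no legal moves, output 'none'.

(0,1): flips 3 -> legal
(0,2): flips 3 -> legal
(0,3): no bracket -> illegal
(1,1): flips 1 -> legal
(1,3): flips 1 -> legal
(1,4): no bracket -> illegal
(1,5): no bracket -> illegal
(1,6): no bracket -> illegal
(2,1): flips 2 -> legal
(2,4): flips 2 -> legal
(2,6): no bracket -> illegal
(3,1): flips 1 -> legal
(3,5): flips 1 -> legal
(3,6): no bracket -> illegal
(4,1): no bracket -> illegal
(4,6): no bracket -> illegal
(5,2): no bracket -> illegal
(5,3): flips 1 -> legal
(5,6): flips 1 -> legal
(6,5): flips 2 -> legal
(6,6): flips 2 -> legal
(7,3): no bracket -> illegal
(7,4): flips 1 -> legal
(7,5): no bracket -> illegal

Answer: (0,1) (0,2) (1,1) (1,3) (2,1) (2,4) (3,1) (3,5) (5,3) (5,6) (6,5) (6,6) (7,4)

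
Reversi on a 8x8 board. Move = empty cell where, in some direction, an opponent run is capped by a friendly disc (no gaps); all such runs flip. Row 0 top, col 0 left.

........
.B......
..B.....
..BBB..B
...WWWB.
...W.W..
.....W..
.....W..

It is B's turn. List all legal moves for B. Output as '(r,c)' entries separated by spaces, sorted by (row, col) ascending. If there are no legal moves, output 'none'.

Answer: (4,2) (5,2) (5,4) (5,6) (6,3) (6,4) (6,6)

Derivation:
(3,5): no bracket -> illegal
(3,6): no bracket -> illegal
(4,2): flips 3 -> legal
(5,2): flips 1 -> legal
(5,4): flips 2 -> legal
(5,6): flips 1 -> legal
(6,2): no bracket -> illegal
(6,3): flips 2 -> legal
(6,4): flips 1 -> legal
(6,6): flips 2 -> legal
(7,4): no bracket -> illegal
(7,6): no bracket -> illegal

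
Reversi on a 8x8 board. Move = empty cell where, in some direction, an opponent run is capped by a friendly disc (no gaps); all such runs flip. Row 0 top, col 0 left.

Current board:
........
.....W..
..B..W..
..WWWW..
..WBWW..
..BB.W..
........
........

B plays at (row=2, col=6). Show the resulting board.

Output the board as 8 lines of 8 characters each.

Place B at (2,6); scan 8 dirs for brackets.
Dir NW: opp run (1,5), next='.' -> no flip
Dir N: first cell '.' (not opp) -> no flip
Dir NE: first cell '.' (not opp) -> no flip
Dir W: opp run (2,5), next='.' -> no flip
Dir E: first cell '.' (not opp) -> no flip
Dir SW: opp run (3,5) (4,4) capped by B -> flip
Dir S: first cell '.' (not opp) -> no flip
Dir SE: first cell '.' (not opp) -> no flip
All flips: (3,5) (4,4)

Answer: ........
.....W..
..B..WB.
..WWWB..
..WBBW..
..BB.W..
........
........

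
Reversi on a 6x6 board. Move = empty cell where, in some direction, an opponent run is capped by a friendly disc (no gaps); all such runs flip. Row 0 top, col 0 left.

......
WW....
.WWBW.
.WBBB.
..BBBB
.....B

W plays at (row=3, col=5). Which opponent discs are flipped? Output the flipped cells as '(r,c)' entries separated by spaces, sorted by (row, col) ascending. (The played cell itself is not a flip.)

Answer: (3,2) (3,3) (3,4)

Derivation:
Dir NW: first cell 'W' (not opp) -> no flip
Dir N: first cell '.' (not opp) -> no flip
Dir NE: edge -> no flip
Dir W: opp run (3,4) (3,3) (3,2) capped by W -> flip
Dir E: edge -> no flip
Dir SW: opp run (4,4), next='.' -> no flip
Dir S: opp run (4,5) (5,5), next=edge -> no flip
Dir SE: edge -> no flip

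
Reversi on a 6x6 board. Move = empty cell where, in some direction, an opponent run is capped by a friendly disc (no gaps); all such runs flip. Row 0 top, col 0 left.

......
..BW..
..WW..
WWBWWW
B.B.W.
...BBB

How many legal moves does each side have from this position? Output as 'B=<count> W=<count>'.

Answer: B=6 W=7

Derivation:
-- B to move --
(0,2): no bracket -> illegal
(0,3): no bracket -> illegal
(0,4): flips 3 -> legal
(1,1): flips 3 -> legal
(1,4): flips 2 -> legal
(2,0): flips 2 -> legal
(2,1): no bracket -> illegal
(2,4): flips 3 -> legal
(2,5): no bracket -> illegal
(4,1): no bracket -> illegal
(4,3): no bracket -> illegal
(4,5): flips 2 -> legal
B mobility = 6
-- W to move --
(0,1): flips 1 -> legal
(0,2): flips 1 -> legal
(0,3): no bracket -> illegal
(1,1): flips 1 -> legal
(2,1): no bracket -> illegal
(4,1): flips 1 -> legal
(4,3): no bracket -> illegal
(4,5): no bracket -> illegal
(5,0): flips 1 -> legal
(5,1): flips 1 -> legal
(5,2): flips 2 -> legal
W mobility = 7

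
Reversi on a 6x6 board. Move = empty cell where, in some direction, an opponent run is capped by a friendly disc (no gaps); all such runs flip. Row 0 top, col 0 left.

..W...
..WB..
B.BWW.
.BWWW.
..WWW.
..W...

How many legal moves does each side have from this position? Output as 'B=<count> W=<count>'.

-- B to move --
(0,1): no bracket -> illegal
(0,3): no bracket -> illegal
(1,1): flips 1 -> legal
(1,4): no bracket -> illegal
(1,5): no bracket -> illegal
(2,1): no bracket -> illegal
(2,5): flips 2 -> legal
(3,5): flips 4 -> legal
(4,1): no bracket -> illegal
(4,5): no bracket -> illegal
(5,1): no bracket -> illegal
(5,3): flips 4 -> legal
(5,4): no bracket -> illegal
(5,5): flips 2 -> legal
B mobility = 5
-- W to move --
(0,3): flips 1 -> legal
(0,4): no bracket -> illegal
(1,0): no bracket -> illegal
(1,1): flips 1 -> legal
(1,4): flips 1 -> legal
(2,1): flips 1 -> legal
(3,0): flips 1 -> legal
(4,0): no bracket -> illegal
(4,1): no bracket -> illegal
W mobility = 5

Answer: B=5 W=5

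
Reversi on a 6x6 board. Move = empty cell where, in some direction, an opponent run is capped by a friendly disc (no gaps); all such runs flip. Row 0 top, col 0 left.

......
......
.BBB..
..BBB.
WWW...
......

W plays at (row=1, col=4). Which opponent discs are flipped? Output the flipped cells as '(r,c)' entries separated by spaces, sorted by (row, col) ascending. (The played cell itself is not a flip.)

Answer: (2,3) (3,2)

Derivation:
Dir NW: first cell '.' (not opp) -> no flip
Dir N: first cell '.' (not opp) -> no flip
Dir NE: first cell '.' (not opp) -> no flip
Dir W: first cell '.' (not opp) -> no flip
Dir E: first cell '.' (not opp) -> no flip
Dir SW: opp run (2,3) (3,2) capped by W -> flip
Dir S: first cell '.' (not opp) -> no flip
Dir SE: first cell '.' (not opp) -> no flip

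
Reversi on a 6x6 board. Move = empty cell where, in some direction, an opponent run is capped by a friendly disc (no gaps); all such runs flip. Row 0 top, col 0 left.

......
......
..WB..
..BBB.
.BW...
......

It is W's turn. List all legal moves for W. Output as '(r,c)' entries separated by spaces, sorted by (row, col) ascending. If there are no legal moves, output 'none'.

Answer: (2,4) (4,0) (4,4)

Derivation:
(1,2): no bracket -> illegal
(1,3): no bracket -> illegal
(1,4): no bracket -> illegal
(2,1): no bracket -> illegal
(2,4): flips 2 -> legal
(2,5): no bracket -> illegal
(3,0): no bracket -> illegal
(3,1): no bracket -> illegal
(3,5): no bracket -> illegal
(4,0): flips 1 -> legal
(4,3): no bracket -> illegal
(4,4): flips 1 -> legal
(4,5): no bracket -> illegal
(5,0): no bracket -> illegal
(5,1): no bracket -> illegal
(5,2): no bracket -> illegal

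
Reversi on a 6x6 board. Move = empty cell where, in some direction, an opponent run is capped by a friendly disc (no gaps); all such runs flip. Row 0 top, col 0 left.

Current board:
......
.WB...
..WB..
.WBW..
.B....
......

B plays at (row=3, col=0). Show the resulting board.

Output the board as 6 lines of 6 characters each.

Place B at (3,0); scan 8 dirs for brackets.
Dir NW: edge -> no flip
Dir N: first cell '.' (not opp) -> no flip
Dir NE: first cell '.' (not opp) -> no flip
Dir W: edge -> no flip
Dir E: opp run (3,1) capped by B -> flip
Dir SW: edge -> no flip
Dir S: first cell '.' (not opp) -> no flip
Dir SE: first cell 'B' (not opp) -> no flip
All flips: (3,1)

Answer: ......
.WB...
..WB..
BBBW..
.B....
......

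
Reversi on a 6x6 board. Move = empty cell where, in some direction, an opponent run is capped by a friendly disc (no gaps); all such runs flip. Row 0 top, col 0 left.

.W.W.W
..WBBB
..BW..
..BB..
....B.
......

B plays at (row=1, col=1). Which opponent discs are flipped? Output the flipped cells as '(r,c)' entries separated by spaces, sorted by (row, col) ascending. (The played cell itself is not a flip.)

Answer: (1,2)

Derivation:
Dir NW: first cell '.' (not opp) -> no flip
Dir N: opp run (0,1), next=edge -> no flip
Dir NE: first cell '.' (not opp) -> no flip
Dir W: first cell '.' (not opp) -> no flip
Dir E: opp run (1,2) capped by B -> flip
Dir SW: first cell '.' (not opp) -> no flip
Dir S: first cell '.' (not opp) -> no flip
Dir SE: first cell 'B' (not opp) -> no flip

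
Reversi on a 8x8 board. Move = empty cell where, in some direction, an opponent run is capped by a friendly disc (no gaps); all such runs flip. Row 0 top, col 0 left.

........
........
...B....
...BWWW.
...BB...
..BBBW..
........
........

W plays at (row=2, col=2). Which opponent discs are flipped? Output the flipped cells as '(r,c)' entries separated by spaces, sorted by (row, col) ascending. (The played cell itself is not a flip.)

Answer: (3,3) (4,4)

Derivation:
Dir NW: first cell '.' (not opp) -> no flip
Dir N: first cell '.' (not opp) -> no flip
Dir NE: first cell '.' (not opp) -> no flip
Dir W: first cell '.' (not opp) -> no flip
Dir E: opp run (2,3), next='.' -> no flip
Dir SW: first cell '.' (not opp) -> no flip
Dir S: first cell '.' (not opp) -> no flip
Dir SE: opp run (3,3) (4,4) capped by W -> flip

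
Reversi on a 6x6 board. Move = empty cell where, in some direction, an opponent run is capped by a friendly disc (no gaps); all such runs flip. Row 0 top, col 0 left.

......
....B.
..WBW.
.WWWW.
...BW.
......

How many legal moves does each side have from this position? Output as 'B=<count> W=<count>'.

Answer: B=5 W=8

Derivation:
-- B to move --
(1,1): no bracket -> illegal
(1,2): no bracket -> illegal
(1,3): no bracket -> illegal
(1,5): no bracket -> illegal
(2,0): no bracket -> illegal
(2,1): flips 2 -> legal
(2,5): flips 2 -> legal
(3,0): no bracket -> illegal
(3,5): no bracket -> illegal
(4,0): no bracket -> illegal
(4,1): flips 1 -> legal
(4,2): no bracket -> illegal
(4,5): flips 2 -> legal
(5,3): no bracket -> illegal
(5,4): flips 3 -> legal
(5,5): no bracket -> illegal
B mobility = 5
-- W to move --
(0,3): no bracket -> illegal
(0,4): flips 1 -> legal
(0,5): flips 2 -> legal
(1,2): flips 1 -> legal
(1,3): flips 1 -> legal
(1,5): no bracket -> illegal
(2,5): no bracket -> illegal
(4,2): flips 1 -> legal
(5,2): flips 1 -> legal
(5,3): flips 1 -> legal
(5,4): flips 1 -> legal
W mobility = 8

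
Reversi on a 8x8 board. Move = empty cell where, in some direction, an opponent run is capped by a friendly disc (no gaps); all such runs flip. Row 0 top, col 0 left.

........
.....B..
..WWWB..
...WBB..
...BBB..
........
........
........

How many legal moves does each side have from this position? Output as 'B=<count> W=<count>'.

-- B to move --
(1,1): flips 2 -> legal
(1,2): flips 1 -> legal
(1,3): flips 3 -> legal
(1,4): flips 1 -> legal
(2,1): flips 3 -> legal
(3,1): no bracket -> illegal
(3,2): flips 1 -> legal
(4,2): flips 2 -> legal
B mobility = 7
-- W to move --
(0,4): no bracket -> illegal
(0,5): no bracket -> illegal
(0,6): flips 1 -> legal
(1,4): no bracket -> illegal
(1,6): no bracket -> illegal
(2,6): flips 1 -> legal
(3,2): no bracket -> illegal
(3,6): flips 2 -> legal
(4,2): no bracket -> illegal
(4,6): flips 1 -> legal
(5,2): no bracket -> illegal
(5,3): flips 1 -> legal
(5,4): flips 2 -> legal
(5,5): flips 1 -> legal
(5,6): flips 2 -> legal
W mobility = 8

Answer: B=7 W=8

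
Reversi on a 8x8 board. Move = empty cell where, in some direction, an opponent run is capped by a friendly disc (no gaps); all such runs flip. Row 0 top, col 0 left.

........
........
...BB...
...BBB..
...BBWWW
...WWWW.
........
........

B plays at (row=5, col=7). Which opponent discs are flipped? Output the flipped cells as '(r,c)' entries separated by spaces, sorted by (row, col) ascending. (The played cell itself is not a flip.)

Dir NW: opp run (4,6) capped by B -> flip
Dir N: opp run (4,7), next='.' -> no flip
Dir NE: edge -> no flip
Dir W: opp run (5,6) (5,5) (5,4) (5,3), next='.' -> no flip
Dir E: edge -> no flip
Dir SW: first cell '.' (not opp) -> no flip
Dir S: first cell '.' (not opp) -> no flip
Dir SE: edge -> no flip

Answer: (4,6)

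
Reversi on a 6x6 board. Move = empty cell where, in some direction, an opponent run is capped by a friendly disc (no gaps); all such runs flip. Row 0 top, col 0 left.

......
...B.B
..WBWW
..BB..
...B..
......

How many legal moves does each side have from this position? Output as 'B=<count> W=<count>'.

Answer: B=5 W=5

Derivation:
-- B to move --
(1,1): flips 1 -> legal
(1,2): flips 1 -> legal
(1,4): no bracket -> illegal
(2,1): flips 1 -> legal
(3,1): flips 1 -> legal
(3,4): no bracket -> illegal
(3,5): flips 2 -> legal
B mobility = 5
-- W to move --
(0,2): flips 1 -> legal
(0,3): no bracket -> illegal
(0,4): flips 1 -> legal
(0,5): flips 1 -> legal
(1,2): no bracket -> illegal
(1,4): no bracket -> illegal
(2,1): no bracket -> illegal
(3,1): no bracket -> illegal
(3,4): no bracket -> illegal
(4,1): no bracket -> illegal
(4,2): flips 2 -> legal
(4,4): flips 1 -> legal
(5,2): no bracket -> illegal
(5,3): no bracket -> illegal
(5,4): no bracket -> illegal
W mobility = 5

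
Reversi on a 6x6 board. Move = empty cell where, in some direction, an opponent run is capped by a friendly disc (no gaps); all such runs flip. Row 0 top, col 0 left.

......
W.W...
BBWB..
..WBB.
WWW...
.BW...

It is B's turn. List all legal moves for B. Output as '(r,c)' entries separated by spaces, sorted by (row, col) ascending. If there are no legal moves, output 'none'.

Answer: (0,0) (0,1) (0,3) (1,1) (3,1) (4,3) (5,0) (5,3)

Derivation:
(0,0): flips 1 -> legal
(0,1): flips 1 -> legal
(0,2): no bracket -> illegal
(0,3): flips 1 -> legal
(1,1): flips 1 -> legal
(1,3): no bracket -> illegal
(3,0): no bracket -> illegal
(3,1): flips 2 -> legal
(4,3): flips 1 -> legal
(5,0): flips 2 -> legal
(5,3): flips 1 -> legal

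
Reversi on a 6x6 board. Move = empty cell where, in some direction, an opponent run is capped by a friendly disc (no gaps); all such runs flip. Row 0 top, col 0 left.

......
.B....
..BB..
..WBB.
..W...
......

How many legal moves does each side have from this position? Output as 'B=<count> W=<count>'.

Answer: B=4 W=4

Derivation:
-- B to move --
(2,1): no bracket -> illegal
(3,1): flips 1 -> legal
(4,1): flips 1 -> legal
(4,3): no bracket -> illegal
(5,1): flips 1 -> legal
(5,2): flips 2 -> legal
(5,3): no bracket -> illegal
B mobility = 4
-- W to move --
(0,0): no bracket -> illegal
(0,1): no bracket -> illegal
(0,2): no bracket -> illegal
(1,0): no bracket -> illegal
(1,2): flips 1 -> legal
(1,3): no bracket -> illegal
(1,4): flips 1 -> legal
(2,0): no bracket -> illegal
(2,1): no bracket -> illegal
(2,4): flips 1 -> legal
(2,5): no bracket -> illegal
(3,1): no bracket -> illegal
(3,5): flips 2 -> legal
(4,3): no bracket -> illegal
(4,4): no bracket -> illegal
(4,5): no bracket -> illegal
W mobility = 4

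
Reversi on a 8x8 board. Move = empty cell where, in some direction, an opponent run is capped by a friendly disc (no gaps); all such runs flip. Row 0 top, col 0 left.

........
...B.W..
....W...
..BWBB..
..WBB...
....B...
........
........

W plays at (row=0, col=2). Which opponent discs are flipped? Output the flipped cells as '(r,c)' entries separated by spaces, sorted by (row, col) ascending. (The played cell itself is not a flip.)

Answer: (1,3)

Derivation:
Dir NW: edge -> no flip
Dir N: edge -> no flip
Dir NE: edge -> no flip
Dir W: first cell '.' (not opp) -> no flip
Dir E: first cell '.' (not opp) -> no flip
Dir SW: first cell '.' (not opp) -> no flip
Dir S: first cell '.' (not opp) -> no flip
Dir SE: opp run (1,3) capped by W -> flip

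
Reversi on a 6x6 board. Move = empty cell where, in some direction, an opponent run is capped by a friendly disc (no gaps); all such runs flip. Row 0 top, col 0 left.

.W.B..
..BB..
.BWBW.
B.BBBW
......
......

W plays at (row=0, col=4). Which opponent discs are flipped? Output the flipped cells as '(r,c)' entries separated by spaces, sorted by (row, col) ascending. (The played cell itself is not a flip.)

Dir NW: edge -> no flip
Dir N: edge -> no flip
Dir NE: edge -> no flip
Dir W: opp run (0,3), next='.' -> no flip
Dir E: first cell '.' (not opp) -> no flip
Dir SW: opp run (1,3) capped by W -> flip
Dir S: first cell '.' (not opp) -> no flip
Dir SE: first cell '.' (not opp) -> no flip

Answer: (1,3)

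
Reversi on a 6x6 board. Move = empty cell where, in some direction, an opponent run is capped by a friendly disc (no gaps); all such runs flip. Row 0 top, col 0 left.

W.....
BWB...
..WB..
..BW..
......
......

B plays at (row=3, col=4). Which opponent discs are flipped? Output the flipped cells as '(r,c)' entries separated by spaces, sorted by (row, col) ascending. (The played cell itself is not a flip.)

Dir NW: first cell 'B' (not opp) -> no flip
Dir N: first cell '.' (not opp) -> no flip
Dir NE: first cell '.' (not opp) -> no flip
Dir W: opp run (3,3) capped by B -> flip
Dir E: first cell '.' (not opp) -> no flip
Dir SW: first cell '.' (not opp) -> no flip
Dir S: first cell '.' (not opp) -> no flip
Dir SE: first cell '.' (not opp) -> no flip

Answer: (3,3)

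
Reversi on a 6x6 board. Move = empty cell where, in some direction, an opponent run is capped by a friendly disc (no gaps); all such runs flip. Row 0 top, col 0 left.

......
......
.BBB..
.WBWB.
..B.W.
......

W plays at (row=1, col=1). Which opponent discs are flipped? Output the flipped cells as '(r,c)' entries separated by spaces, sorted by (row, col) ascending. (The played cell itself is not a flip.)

Dir NW: first cell '.' (not opp) -> no flip
Dir N: first cell '.' (not opp) -> no flip
Dir NE: first cell '.' (not opp) -> no flip
Dir W: first cell '.' (not opp) -> no flip
Dir E: first cell '.' (not opp) -> no flip
Dir SW: first cell '.' (not opp) -> no flip
Dir S: opp run (2,1) capped by W -> flip
Dir SE: opp run (2,2) capped by W -> flip

Answer: (2,1) (2,2)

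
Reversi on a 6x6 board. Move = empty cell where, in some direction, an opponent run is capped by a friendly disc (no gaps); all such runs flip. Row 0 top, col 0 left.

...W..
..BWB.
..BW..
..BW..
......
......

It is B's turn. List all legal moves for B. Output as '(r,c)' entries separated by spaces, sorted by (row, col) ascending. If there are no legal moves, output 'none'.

(0,2): no bracket -> illegal
(0,4): flips 1 -> legal
(2,4): flips 1 -> legal
(3,4): flips 2 -> legal
(4,2): no bracket -> illegal
(4,3): no bracket -> illegal
(4,4): flips 1 -> legal

Answer: (0,4) (2,4) (3,4) (4,4)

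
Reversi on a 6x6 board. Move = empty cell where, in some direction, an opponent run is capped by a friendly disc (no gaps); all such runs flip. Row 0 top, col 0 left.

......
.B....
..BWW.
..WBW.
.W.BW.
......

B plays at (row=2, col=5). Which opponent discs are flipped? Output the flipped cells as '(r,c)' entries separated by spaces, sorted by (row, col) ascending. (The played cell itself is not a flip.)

Answer: (2,3) (2,4) (3,4)

Derivation:
Dir NW: first cell '.' (not opp) -> no flip
Dir N: first cell '.' (not opp) -> no flip
Dir NE: edge -> no flip
Dir W: opp run (2,4) (2,3) capped by B -> flip
Dir E: edge -> no flip
Dir SW: opp run (3,4) capped by B -> flip
Dir S: first cell '.' (not opp) -> no flip
Dir SE: edge -> no flip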